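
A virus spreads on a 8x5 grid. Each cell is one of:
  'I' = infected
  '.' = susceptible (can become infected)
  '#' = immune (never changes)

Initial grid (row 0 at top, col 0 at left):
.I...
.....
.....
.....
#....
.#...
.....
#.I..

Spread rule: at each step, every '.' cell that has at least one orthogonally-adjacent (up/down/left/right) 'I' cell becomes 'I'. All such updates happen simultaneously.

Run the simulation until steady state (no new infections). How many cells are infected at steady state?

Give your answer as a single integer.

Answer: 37

Derivation:
Step 0 (initial): 2 infected
Step 1: +6 new -> 8 infected
Step 2: +8 new -> 16 infected
Step 3: +9 new -> 25 infected
Step 4: +8 new -> 33 infected
Step 5: +3 new -> 36 infected
Step 6: +1 new -> 37 infected
Step 7: +0 new -> 37 infected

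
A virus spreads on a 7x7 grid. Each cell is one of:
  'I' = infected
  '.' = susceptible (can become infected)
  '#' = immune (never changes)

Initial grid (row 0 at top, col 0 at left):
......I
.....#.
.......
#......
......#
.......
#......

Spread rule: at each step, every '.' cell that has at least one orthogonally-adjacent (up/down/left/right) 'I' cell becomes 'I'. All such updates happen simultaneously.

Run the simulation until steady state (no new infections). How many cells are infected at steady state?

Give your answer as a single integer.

Step 0 (initial): 1 infected
Step 1: +2 new -> 3 infected
Step 2: +2 new -> 5 infected
Step 3: +4 new -> 9 infected
Step 4: +4 new -> 13 infected
Step 5: +5 new -> 18 infected
Step 6: +6 new -> 24 infected
Step 7: +7 new -> 31 infected
Step 8: +6 new -> 37 infected
Step 9: +3 new -> 40 infected
Step 10: +3 new -> 43 infected
Step 11: +2 new -> 45 infected
Step 12: +0 new -> 45 infected

Answer: 45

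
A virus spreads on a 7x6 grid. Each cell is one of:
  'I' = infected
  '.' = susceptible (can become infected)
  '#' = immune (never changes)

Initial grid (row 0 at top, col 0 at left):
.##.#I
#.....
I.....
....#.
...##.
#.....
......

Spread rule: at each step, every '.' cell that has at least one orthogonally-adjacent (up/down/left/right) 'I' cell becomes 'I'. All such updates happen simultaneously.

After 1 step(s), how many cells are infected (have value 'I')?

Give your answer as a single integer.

Answer: 5

Derivation:
Step 0 (initial): 2 infected
Step 1: +3 new -> 5 infected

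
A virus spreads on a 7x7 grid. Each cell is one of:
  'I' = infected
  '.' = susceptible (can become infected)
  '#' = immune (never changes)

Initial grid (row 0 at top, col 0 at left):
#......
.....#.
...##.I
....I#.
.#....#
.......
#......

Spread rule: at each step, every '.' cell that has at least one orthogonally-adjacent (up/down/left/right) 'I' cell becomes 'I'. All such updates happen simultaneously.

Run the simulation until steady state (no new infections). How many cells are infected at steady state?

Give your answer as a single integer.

Answer: 41

Derivation:
Step 0 (initial): 2 infected
Step 1: +5 new -> 7 infected
Step 2: +5 new -> 12 infected
Step 3: +7 new -> 19 infected
Step 4: +8 new -> 27 infected
Step 5: +10 new -> 37 infected
Step 6: +4 new -> 41 infected
Step 7: +0 new -> 41 infected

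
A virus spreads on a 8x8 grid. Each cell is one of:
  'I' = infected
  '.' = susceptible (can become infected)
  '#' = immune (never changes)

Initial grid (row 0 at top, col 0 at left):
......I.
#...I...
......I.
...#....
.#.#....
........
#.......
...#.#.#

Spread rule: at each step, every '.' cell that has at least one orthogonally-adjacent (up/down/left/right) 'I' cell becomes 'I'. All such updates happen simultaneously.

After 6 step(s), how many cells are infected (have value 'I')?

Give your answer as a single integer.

Step 0 (initial): 3 infected
Step 1: +10 new -> 13 infected
Step 2: +8 new -> 21 infected
Step 3: +7 new -> 28 infected
Step 4: +7 new -> 35 infected
Step 5: +9 new -> 44 infected
Step 6: +4 new -> 48 infected

Answer: 48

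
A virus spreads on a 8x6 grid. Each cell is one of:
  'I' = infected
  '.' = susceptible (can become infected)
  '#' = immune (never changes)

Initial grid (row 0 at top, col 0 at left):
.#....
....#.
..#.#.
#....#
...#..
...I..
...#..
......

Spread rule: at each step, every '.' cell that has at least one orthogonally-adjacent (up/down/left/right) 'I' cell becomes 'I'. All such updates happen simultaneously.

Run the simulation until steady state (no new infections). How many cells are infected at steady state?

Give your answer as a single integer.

Step 0 (initial): 1 infected
Step 1: +2 new -> 3 infected
Step 2: +6 new -> 9 infected
Step 3: +9 new -> 18 infected
Step 4: +7 new -> 25 infected
Step 5: +3 new -> 28 infected
Step 6: +3 new -> 31 infected
Step 7: +3 new -> 34 infected
Step 8: +3 new -> 37 infected
Step 9: +1 new -> 38 infected
Step 10: +1 new -> 39 infected
Step 11: +1 new -> 40 infected
Step 12: +0 new -> 40 infected

Answer: 40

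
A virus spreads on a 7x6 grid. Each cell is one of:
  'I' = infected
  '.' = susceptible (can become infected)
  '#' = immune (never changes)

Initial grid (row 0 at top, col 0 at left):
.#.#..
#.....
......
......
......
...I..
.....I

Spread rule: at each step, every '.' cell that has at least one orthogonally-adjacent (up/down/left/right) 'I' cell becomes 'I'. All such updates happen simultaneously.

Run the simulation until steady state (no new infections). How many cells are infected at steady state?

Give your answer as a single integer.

Answer: 38

Derivation:
Step 0 (initial): 2 infected
Step 1: +6 new -> 8 infected
Step 2: +6 new -> 14 infected
Step 3: +7 new -> 21 infected
Step 4: +7 new -> 28 infected
Step 5: +5 new -> 33 infected
Step 6: +5 new -> 38 infected
Step 7: +0 new -> 38 infected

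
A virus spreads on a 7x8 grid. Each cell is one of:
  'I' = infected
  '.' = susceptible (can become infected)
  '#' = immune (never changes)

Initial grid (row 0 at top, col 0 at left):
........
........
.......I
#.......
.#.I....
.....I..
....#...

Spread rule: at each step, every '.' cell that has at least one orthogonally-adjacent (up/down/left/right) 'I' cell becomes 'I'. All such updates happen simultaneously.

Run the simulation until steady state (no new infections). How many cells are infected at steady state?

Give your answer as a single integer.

Answer: 53

Derivation:
Step 0 (initial): 3 infected
Step 1: +11 new -> 14 infected
Step 2: +14 new -> 28 infected
Step 3: +9 new -> 37 infected
Step 4: +7 new -> 44 infected
Step 5: +6 new -> 50 infected
Step 6: +2 new -> 52 infected
Step 7: +1 new -> 53 infected
Step 8: +0 new -> 53 infected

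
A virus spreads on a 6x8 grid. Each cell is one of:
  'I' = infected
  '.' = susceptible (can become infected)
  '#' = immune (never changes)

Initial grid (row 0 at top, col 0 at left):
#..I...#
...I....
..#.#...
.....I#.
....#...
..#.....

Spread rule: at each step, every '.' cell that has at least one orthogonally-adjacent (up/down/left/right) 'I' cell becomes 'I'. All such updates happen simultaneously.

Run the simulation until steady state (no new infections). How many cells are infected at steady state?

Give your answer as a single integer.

Answer: 41

Derivation:
Step 0 (initial): 3 infected
Step 1: +8 new -> 11 infected
Step 2: +8 new -> 19 infected
Step 3: +10 new -> 29 infected
Step 4: +7 new -> 36 infected
Step 5: +2 new -> 38 infected
Step 6: +2 new -> 40 infected
Step 7: +1 new -> 41 infected
Step 8: +0 new -> 41 infected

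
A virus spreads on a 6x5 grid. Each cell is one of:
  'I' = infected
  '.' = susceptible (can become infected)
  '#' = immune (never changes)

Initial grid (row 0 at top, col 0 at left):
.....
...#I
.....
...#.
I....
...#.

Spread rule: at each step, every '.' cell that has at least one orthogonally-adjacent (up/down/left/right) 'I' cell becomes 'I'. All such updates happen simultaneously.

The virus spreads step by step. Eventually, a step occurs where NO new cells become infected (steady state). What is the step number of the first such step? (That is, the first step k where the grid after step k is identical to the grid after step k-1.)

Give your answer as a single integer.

Step 0 (initial): 2 infected
Step 1: +5 new -> 7 infected
Step 2: +7 new -> 14 infected
Step 3: +8 new -> 22 infected
Step 4: +5 new -> 27 infected
Step 5: +0 new -> 27 infected

Answer: 5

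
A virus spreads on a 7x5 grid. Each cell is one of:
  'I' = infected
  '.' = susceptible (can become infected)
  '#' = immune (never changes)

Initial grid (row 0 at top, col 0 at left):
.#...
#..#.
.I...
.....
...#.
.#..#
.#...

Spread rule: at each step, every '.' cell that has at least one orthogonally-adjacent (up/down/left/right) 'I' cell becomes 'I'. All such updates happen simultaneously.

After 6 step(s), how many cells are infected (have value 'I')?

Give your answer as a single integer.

Answer: 26

Derivation:
Step 0 (initial): 1 infected
Step 1: +4 new -> 5 infected
Step 2: +5 new -> 10 infected
Step 3: +5 new -> 15 infected
Step 4: +5 new -> 20 infected
Step 5: +5 new -> 25 infected
Step 6: +1 new -> 26 infected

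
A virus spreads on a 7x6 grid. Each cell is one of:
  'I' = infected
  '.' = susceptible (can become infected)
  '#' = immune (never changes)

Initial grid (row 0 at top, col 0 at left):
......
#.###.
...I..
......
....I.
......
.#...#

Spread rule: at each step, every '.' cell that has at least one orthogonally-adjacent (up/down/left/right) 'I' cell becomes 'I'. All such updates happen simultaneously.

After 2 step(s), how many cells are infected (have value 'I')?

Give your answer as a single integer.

Step 0 (initial): 2 infected
Step 1: +7 new -> 9 infected
Step 2: +8 new -> 17 infected

Answer: 17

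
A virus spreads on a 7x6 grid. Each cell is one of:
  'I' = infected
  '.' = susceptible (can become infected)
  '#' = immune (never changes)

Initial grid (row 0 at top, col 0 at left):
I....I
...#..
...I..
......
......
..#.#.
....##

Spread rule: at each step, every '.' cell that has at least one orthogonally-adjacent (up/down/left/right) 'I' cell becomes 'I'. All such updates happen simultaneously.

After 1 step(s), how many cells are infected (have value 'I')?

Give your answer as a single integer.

Answer: 10

Derivation:
Step 0 (initial): 3 infected
Step 1: +7 new -> 10 infected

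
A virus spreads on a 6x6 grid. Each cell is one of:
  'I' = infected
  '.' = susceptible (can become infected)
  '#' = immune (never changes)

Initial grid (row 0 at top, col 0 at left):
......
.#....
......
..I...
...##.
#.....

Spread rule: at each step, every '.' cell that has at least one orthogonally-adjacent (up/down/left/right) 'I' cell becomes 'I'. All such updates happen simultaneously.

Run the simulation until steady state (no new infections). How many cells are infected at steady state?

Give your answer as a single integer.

Step 0 (initial): 1 infected
Step 1: +4 new -> 5 infected
Step 2: +7 new -> 12 infected
Step 3: +8 new -> 20 infected
Step 4: +7 new -> 27 infected
Step 5: +4 new -> 31 infected
Step 6: +1 new -> 32 infected
Step 7: +0 new -> 32 infected

Answer: 32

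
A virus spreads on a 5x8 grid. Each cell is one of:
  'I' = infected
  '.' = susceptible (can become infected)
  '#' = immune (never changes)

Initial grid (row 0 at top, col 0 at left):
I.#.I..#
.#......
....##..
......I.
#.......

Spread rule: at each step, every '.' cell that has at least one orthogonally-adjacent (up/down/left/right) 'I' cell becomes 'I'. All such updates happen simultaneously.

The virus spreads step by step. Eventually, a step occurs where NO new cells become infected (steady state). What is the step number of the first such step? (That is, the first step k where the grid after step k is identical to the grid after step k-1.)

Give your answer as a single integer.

Answer: 6

Derivation:
Step 0 (initial): 3 infected
Step 1: +9 new -> 12 infected
Step 2: +9 new -> 21 infected
Step 3: +7 new -> 28 infected
Step 4: +4 new -> 32 infected
Step 5: +2 new -> 34 infected
Step 6: +0 new -> 34 infected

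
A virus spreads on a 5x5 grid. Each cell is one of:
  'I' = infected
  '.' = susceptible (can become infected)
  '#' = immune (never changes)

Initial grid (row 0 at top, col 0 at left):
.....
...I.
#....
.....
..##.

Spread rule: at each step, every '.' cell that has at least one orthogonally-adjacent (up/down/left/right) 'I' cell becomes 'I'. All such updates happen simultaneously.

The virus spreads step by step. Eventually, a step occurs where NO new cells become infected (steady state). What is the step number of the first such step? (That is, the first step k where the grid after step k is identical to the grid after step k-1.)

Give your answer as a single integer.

Step 0 (initial): 1 infected
Step 1: +4 new -> 5 infected
Step 2: +6 new -> 11 infected
Step 3: +5 new -> 16 infected
Step 4: +3 new -> 19 infected
Step 5: +2 new -> 21 infected
Step 6: +1 new -> 22 infected
Step 7: +0 new -> 22 infected

Answer: 7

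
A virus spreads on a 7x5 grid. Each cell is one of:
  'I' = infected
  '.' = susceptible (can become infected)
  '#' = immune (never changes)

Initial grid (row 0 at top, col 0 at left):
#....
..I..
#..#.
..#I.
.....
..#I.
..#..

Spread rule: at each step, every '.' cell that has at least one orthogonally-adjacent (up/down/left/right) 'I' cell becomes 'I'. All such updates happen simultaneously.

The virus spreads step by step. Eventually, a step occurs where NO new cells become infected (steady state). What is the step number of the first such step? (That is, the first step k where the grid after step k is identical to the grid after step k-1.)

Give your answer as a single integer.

Answer: 7

Derivation:
Step 0 (initial): 3 infected
Step 1: +8 new -> 11 infected
Step 2: +9 new -> 20 infected
Step 3: +3 new -> 23 infected
Step 4: +3 new -> 26 infected
Step 5: +2 new -> 28 infected
Step 6: +1 new -> 29 infected
Step 7: +0 new -> 29 infected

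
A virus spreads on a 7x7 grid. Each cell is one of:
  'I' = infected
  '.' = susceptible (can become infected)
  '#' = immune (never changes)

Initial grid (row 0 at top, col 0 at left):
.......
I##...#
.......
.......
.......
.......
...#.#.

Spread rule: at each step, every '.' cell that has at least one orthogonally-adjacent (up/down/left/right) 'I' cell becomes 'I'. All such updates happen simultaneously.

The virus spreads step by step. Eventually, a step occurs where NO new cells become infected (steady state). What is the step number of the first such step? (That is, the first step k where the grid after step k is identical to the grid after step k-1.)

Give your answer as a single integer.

Answer: 12

Derivation:
Step 0 (initial): 1 infected
Step 1: +2 new -> 3 infected
Step 2: +3 new -> 6 infected
Step 3: +4 new -> 10 infected
Step 4: +5 new -> 15 infected
Step 5: +7 new -> 22 infected
Step 6: +7 new -> 29 infected
Step 7: +7 new -> 36 infected
Step 8: +3 new -> 39 infected
Step 9: +3 new -> 42 infected
Step 10: +1 new -> 43 infected
Step 11: +1 new -> 44 infected
Step 12: +0 new -> 44 infected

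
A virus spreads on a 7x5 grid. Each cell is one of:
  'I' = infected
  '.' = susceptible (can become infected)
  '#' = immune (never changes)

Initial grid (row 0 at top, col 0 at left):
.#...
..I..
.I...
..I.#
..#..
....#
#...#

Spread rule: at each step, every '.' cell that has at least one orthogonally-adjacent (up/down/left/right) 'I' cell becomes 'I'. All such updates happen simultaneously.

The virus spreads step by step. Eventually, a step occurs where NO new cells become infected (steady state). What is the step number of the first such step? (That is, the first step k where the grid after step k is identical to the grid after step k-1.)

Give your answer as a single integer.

Step 0 (initial): 3 infected
Step 1: +7 new -> 10 infected
Step 2: +7 new -> 17 infected
Step 3: +7 new -> 24 infected
Step 4: +4 new -> 28 infected
Step 5: +1 new -> 29 infected
Step 6: +0 new -> 29 infected

Answer: 6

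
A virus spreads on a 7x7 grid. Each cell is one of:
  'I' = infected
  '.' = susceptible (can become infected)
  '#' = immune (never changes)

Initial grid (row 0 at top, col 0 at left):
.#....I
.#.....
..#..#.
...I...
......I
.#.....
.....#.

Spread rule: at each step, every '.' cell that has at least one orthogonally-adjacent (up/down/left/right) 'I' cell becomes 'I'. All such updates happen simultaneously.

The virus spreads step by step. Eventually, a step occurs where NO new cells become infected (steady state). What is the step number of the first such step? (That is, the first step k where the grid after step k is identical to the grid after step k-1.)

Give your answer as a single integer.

Answer: 7

Derivation:
Step 0 (initial): 3 infected
Step 1: +9 new -> 12 infected
Step 2: +12 new -> 24 infected
Step 3: +9 new -> 33 infected
Step 4: +5 new -> 38 infected
Step 5: +3 new -> 41 infected
Step 6: +2 new -> 43 infected
Step 7: +0 new -> 43 infected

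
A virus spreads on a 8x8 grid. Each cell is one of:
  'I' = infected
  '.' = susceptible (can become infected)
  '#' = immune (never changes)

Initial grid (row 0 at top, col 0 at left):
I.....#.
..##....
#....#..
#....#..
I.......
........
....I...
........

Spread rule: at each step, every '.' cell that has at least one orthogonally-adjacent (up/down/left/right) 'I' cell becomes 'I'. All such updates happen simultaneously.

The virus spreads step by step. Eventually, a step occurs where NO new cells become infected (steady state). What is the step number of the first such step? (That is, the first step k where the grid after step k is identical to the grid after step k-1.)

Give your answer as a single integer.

Answer: 10

Derivation:
Step 0 (initial): 3 infected
Step 1: +8 new -> 11 infected
Step 2: +13 new -> 24 infected
Step 3: +13 new -> 37 infected
Step 4: +8 new -> 45 infected
Step 5: +5 new -> 50 infected
Step 6: +3 new -> 53 infected
Step 7: +2 new -> 55 infected
Step 8: +1 new -> 56 infected
Step 9: +1 new -> 57 infected
Step 10: +0 new -> 57 infected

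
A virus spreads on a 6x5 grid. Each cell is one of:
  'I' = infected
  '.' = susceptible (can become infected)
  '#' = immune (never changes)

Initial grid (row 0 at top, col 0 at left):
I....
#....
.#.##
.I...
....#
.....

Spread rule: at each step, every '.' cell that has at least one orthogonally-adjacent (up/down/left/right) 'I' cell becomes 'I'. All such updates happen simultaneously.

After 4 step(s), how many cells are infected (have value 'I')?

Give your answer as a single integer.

Step 0 (initial): 2 infected
Step 1: +4 new -> 6 infected
Step 2: +8 new -> 14 infected
Step 3: +6 new -> 20 infected
Step 4: +3 new -> 23 infected

Answer: 23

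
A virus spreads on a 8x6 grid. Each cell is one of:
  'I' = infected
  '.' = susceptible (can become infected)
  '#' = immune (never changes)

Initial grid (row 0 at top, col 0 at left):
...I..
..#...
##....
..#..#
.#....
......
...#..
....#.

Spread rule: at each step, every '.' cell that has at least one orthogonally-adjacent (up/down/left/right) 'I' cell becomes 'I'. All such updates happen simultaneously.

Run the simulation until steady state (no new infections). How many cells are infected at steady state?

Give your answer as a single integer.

Step 0 (initial): 1 infected
Step 1: +3 new -> 4 infected
Step 2: +4 new -> 8 infected
Step 3: +6 new -> 14 infected
Step 4: +4 new -> 18 infected
Step 5: +3 new -> 21 infected
Step 6: +3 new -> 24 infected
Step 7: +4 new -> 28 infected
Step 8: +4 new -> 32 infected
Step 9: +5 new -> 37 infected
Step 10: +2 new -> 39 infected
Step 11: +1 new -> 40 infected
Step 12: +0 new -> 40 infected

Answer: 40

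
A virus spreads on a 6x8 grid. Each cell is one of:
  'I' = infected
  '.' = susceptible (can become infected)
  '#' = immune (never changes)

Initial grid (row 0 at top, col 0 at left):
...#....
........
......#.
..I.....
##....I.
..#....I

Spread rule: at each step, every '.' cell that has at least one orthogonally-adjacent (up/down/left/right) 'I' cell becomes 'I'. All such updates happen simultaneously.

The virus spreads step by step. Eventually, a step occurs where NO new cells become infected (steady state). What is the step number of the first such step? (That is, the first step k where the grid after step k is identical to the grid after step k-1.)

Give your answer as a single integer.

Answer: 7

Derivation:
Step 0 (initial): 3 infected
Step 1: +8 new -> 11 infected
Step 2: +10 new -> 21 infected
Step 3: +9 new -> 30 infected
Step 4: +5 new -> 35 infected
Step 5: +5 new -> 40 infected
Step 6: +1 new -> 41 infected
Step 7: +0 new -> 41 infected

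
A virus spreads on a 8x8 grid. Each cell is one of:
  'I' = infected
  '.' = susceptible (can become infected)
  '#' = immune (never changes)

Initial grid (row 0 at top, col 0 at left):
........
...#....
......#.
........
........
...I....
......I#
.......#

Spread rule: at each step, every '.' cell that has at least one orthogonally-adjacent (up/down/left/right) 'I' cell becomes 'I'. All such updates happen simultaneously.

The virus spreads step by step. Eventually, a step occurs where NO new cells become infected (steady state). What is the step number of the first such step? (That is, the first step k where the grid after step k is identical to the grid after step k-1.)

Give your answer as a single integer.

Answer: 9

Derivation:
Step 0 (initial): 2 infected
Step 1: +7 new -> 9 infected
Step 2: +11 new -> 20 infected
Step 3: +11 new -> 31 infected
Step 4: +8 new -> 39 infected
Step 5: +7 new -> 46 infected
Step 6: +6 new -> 52 infected
Step 7: +6 new -> 58 infected
Step 8: +2 new -> 60 infected
Step 9: +0 new -> 60 infected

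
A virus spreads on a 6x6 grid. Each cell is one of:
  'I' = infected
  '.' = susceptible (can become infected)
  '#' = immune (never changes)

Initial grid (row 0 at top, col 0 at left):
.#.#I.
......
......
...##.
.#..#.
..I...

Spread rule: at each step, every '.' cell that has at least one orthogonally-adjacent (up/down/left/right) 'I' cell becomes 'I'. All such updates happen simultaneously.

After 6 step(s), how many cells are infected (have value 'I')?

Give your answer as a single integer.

Answer: 30

Derivation:
Step 0 (initial): 2 infected
Step 1: +5 new -> 7 infected
Step 2: +7 new -> 14 infected
Step 3: +7 new -> 21 infected
Step 4: +6 new -> 27 infected
Step 5: +2 new -> 29 infected
Step 6: +1 new -> 30 infected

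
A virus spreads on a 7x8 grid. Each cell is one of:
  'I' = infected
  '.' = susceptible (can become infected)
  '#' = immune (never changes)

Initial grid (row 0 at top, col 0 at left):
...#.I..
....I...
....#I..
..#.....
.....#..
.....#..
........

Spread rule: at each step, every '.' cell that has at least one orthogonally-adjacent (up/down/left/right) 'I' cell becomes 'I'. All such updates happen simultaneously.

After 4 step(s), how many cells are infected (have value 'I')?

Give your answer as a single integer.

Answer: 31

Derivation:
Step 0 (initial): 3 infected
Step 1: +6 new -> 9 infected
Step 2: +7 new -> 16 infected
Step 3: +8 new -> 24 infected
Step 4: +7 new -> 31 infected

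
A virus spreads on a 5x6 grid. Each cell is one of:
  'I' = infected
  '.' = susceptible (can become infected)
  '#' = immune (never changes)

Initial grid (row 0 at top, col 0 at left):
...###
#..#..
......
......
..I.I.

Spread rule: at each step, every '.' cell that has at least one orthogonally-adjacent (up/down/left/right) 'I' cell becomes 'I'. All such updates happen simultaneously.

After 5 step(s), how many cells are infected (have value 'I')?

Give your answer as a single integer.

Answer: 24

Derivation:
Step 0 (initial): 2 infected
Step 1: +5 new -> 7 infected
Step 2: +6 new -> 13 infected
Step 3: +6 new -> 19 infected
Step 4: +4 new -> 23 infected
Step 5: +1 new -> 24 infected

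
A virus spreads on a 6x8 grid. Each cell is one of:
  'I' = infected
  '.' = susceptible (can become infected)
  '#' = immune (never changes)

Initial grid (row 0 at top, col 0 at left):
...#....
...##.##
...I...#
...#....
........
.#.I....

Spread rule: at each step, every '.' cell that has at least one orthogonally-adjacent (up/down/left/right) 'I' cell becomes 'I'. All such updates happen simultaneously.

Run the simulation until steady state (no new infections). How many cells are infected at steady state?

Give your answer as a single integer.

Answer: 40

Derivation:
Step 0 (initial): 2 infected
Step 1: +5 new -> 7 infected
Step 2: +8 new -> 15 infected
Step 3: +10 new -> 25 infected
Step 4: +8 new -> 33 infected
Step 5: +6 new -> 39 infected
Step 6: +1 new -> 40 infected
Step 7: +0 new -> 40 infected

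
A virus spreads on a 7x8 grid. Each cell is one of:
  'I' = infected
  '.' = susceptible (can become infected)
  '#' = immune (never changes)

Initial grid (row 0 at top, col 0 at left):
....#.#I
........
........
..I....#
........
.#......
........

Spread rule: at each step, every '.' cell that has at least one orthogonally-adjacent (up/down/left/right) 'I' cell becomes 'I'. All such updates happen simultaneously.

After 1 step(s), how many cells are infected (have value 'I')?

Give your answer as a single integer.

Answer: 7

Derivation:
Step 0 (initial): 2 infected
Step 1: +5 new -> 7 infected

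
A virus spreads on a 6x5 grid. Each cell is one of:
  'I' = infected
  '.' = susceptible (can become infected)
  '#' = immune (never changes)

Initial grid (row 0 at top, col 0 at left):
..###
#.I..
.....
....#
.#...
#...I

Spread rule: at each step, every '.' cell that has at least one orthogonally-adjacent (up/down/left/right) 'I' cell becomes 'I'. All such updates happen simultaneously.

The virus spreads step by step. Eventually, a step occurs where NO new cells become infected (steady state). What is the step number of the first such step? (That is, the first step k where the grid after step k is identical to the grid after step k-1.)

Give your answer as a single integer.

Answer: 6

Derivation:
Step 0 (initial): 2 infected
Step 1: +5 new -> 7 infected
Step 2: +7 new -> 14 infected
Step 3: +7 new -> 21 infected
Step 4: +1 new -> 22 infected
Step 5: +1 new -> 23 infected
Step 6: +0 new -> 23 infected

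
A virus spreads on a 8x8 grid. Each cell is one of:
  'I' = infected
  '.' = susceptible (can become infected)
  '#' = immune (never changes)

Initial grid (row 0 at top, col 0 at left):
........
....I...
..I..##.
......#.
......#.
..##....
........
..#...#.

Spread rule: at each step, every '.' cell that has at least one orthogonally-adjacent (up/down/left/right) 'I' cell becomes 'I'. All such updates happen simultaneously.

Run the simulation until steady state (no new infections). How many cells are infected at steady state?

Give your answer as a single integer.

Step 0 (initial): 2 infected
Step 1: +8 new -> 10 infected
Step 2: +10 new -> 20 infected
Step 3: +9 new -> 29 infected
Step 4: +7 new -> 36 infected
Step 5: +5 new -> 41 infected
Step 6: +8 new -> 49 infected
Step 7: +5 new -> 54 infected
Step 8: +1 new -> 55 infected
Step 9: +1 new -> 56 infected
Step 10: +0 new -> 56 infected

Answer: 56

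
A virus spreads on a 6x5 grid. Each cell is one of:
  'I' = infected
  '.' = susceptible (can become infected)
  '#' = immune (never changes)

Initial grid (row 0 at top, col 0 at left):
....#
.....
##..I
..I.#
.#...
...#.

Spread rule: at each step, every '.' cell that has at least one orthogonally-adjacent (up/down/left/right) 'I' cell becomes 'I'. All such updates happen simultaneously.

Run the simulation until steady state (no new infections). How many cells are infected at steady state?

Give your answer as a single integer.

Step 0 (initial): 2 infected
Step 1: +6 new -> 8 infected
Step 2: +5 new -> 13 infected
Step 3: +6 new -> 19 infected
Step 4: +4 new -> 23 infected
Step 5: +1 new -> 24 infected
Step 6: +0 new -> 24 infected

Answer: 24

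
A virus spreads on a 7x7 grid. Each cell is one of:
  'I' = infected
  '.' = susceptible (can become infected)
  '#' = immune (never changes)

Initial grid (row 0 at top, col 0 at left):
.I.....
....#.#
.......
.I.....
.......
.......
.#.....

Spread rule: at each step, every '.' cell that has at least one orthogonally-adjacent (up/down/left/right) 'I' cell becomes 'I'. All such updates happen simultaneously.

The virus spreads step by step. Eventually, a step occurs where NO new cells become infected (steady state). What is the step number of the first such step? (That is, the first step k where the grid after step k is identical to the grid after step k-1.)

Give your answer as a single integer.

Step 0 (initial): 2 infected
Step 1: +7 new -> 9 infected
Step 2: +9 new -> 18 infected
Step 3: +7 new -> 25 infected
Step 4: +7 new -> 32 infected
Step 5: +7 new -> 39 infected
Step 6: +4 new -> 43 infected
Step 7: +2 new -> 45 infected
Step 8: +1 new -> 46 infected
Step 9: +0 new -> 46 infected

Answer: 9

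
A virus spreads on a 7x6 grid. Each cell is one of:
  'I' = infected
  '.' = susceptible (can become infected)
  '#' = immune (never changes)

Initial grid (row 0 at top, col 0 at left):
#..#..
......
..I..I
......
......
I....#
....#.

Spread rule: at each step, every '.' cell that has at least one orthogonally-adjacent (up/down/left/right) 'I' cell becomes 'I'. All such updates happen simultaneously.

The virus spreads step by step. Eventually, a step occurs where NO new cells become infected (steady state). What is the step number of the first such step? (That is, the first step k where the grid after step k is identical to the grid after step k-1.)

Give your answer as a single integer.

Step 0 (initial): 3 infected
Step 1: +10 new -> 13 infected
Step 2: +15 new -> 28 infected
Step 3: +7 new -> 35 infected
Step 4: +2 new -> 37 infected
Step 5: +0 new -> 37 infected

Answer: 5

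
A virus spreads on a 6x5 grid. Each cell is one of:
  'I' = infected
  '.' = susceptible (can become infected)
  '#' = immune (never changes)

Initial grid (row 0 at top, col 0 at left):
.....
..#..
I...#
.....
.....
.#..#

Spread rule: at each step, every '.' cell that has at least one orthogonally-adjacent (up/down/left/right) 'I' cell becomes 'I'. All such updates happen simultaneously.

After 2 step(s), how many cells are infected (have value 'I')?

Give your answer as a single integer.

Step 0 (initial): 1 infected
Step 1: +3 new -> 4 infected
Step 2: +5 new -> 9 infected

Answer: 9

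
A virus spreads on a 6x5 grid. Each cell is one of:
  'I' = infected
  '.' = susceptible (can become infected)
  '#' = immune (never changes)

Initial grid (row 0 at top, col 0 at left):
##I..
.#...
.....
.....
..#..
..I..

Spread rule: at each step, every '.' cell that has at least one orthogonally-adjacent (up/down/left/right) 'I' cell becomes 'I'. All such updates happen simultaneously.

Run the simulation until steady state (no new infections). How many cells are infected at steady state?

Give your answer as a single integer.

Step 0 (initial): 2 infected
Step 1: +4 new -> 6 infected
Step 2: +7 new -> 13 infected
Step 3: +8 new -> 21 infected
Step 4: +4 new -> 25 infected
Step 5: +1 new -> 26 infected
Step 6: +0 new -> 26 infected

Answer: 26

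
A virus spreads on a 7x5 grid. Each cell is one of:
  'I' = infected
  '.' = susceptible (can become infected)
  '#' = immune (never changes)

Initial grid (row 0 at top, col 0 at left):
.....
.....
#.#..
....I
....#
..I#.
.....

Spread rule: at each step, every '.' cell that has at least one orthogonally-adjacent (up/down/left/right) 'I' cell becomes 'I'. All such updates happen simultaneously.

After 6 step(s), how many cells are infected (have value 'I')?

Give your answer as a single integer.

Answer: 30

Derivation:
Step 0 (initial): 2 infected
Step 1: +5 new -> 7 infected
Step 2: +8 new -> 15 infected
Step 3: +6 new -> 21 infected
Step 4: +5 new -> 26 infected
Step 5: +2 new -> 28 infected
Step 6: +2 new -> 30 infected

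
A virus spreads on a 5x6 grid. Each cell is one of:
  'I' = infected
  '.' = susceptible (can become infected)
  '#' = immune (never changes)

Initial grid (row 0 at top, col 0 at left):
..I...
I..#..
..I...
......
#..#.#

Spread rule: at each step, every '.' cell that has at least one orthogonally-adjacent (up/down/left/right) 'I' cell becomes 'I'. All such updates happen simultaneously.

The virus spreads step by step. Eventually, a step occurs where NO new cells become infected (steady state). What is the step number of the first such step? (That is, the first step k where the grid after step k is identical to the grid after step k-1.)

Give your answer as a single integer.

Answer: 5

Derivation:
Step 0 (initial): 3 infected
Step 1: +9 new -> 12 infected
Step 2: +6 new -> 18 infected
Step 3: +5 new -> 23 infected
Step 4: +3 new -> 26 infected
Step 5: +0 new -> 26 infected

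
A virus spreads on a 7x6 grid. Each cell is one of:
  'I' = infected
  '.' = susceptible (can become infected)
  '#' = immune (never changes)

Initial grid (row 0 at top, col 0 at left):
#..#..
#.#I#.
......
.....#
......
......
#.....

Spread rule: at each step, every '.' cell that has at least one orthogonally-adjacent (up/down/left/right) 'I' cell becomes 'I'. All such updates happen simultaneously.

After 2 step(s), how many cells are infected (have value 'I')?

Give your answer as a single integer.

Answer: 5

Derivation:
Step 0 (initial): 1 infected
Step 1: +1 new -> 2 infected
Step 2: +3 new -> 5 infected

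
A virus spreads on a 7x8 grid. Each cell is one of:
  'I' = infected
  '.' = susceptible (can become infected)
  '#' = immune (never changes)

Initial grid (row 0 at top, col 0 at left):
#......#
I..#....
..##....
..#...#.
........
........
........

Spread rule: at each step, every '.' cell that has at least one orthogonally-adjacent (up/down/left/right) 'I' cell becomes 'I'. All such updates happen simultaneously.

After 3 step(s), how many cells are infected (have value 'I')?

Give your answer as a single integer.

Answer: 10

Derivation:
Step 0 (initial): 1 infected
Step 1: +2 new -> 3 infected
Step 2: +4 new -> 7 infected
Step 3: +3 new -> 10 infected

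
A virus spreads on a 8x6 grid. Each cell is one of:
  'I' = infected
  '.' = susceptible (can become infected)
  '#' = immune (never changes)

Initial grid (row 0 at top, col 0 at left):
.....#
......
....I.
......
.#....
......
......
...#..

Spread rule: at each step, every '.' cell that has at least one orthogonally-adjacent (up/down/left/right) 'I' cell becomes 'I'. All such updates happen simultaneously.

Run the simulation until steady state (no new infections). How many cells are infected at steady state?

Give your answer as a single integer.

Step 0 (initial): 1 infected
Step 1: +4 new -> 5 infected
Step 2: +7 new -> 12 infected
Step 3: +7 new -> 19 infected
Step 4: +8 new -> 27 infected
Step 5: +7 new -> 34 infected
Step 6: +5 new -> 39 infected
Step 7: +3 new -> 42 infected
Step 8: +2 new -> 44 infected
Step 9: +1 new -> 45 infected
Step 10: +0 new -> 45 infected

Answer: 45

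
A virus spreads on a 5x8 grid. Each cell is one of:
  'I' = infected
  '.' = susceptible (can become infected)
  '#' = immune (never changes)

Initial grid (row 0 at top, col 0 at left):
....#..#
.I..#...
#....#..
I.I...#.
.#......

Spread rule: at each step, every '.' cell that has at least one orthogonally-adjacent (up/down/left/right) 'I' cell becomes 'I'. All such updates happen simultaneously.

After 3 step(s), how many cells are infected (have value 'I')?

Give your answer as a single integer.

Answer: 22

Derivation:
Step 0 (initial): 3 infected
Step 1: +9 new -> 12 infected
Step 2: +6 new -> 18 infected
Step 3: +4 new -> 22 infected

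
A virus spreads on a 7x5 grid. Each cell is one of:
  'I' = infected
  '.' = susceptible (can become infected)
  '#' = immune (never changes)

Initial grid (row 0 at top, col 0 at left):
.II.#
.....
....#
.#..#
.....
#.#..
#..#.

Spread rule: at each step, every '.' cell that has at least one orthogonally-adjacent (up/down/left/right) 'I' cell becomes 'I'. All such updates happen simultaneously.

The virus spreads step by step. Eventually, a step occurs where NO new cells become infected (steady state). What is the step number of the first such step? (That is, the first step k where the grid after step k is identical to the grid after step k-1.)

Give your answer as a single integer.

Answer: 9

Derivation:
Step 0 (initial): 2 infected
Step 1: +4 new -> 6 infected
Step 2: +4 new -> 10 infected
Step 3: +4 new -> 14 infected
Step 4: +3 new -> 17 infected
Step 5: +3 new -> 20 infected
Step 6: +3 new -> 23 infected
Step 7: +2 new -> 25 infected
Step 8: +2 new -> 27 infected
Step 9: +0 new -> 27 infected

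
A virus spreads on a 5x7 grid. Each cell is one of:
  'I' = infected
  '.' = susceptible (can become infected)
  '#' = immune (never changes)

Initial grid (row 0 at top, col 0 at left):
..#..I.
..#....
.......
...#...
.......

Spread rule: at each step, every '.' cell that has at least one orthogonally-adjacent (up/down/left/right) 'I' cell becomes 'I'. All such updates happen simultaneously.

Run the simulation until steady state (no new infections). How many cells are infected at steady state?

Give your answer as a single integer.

Step 0 (initial): 1 infected
Step 1: +3 new -> 4 infected
Step 2: +4 new -> 8 infected
Step 3: +4 new -> 12 infected
Step 4: +4 new -> 16 infected
Step 5: +3 new -> 19 infected
Step 6: +3 new -> 22 infected
Step 7: +4 new -> 26 infected
Step 8: +4 new -> 30 infected
Step 9: +2 new -> 32 infected
Step 10: +0 new -> 32 infected

Answer: 32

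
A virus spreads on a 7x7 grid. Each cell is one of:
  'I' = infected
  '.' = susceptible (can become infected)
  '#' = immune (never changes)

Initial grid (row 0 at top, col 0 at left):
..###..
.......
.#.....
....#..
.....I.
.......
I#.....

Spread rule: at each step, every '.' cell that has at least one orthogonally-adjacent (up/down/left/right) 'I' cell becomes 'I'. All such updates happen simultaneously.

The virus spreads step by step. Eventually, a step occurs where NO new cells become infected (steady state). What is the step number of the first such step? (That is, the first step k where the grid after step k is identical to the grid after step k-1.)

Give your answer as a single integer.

Step 0 (initial): 2 infected
Step 1: +5 new -> 7 infected
Step 2: +8 new -> 15 infected
Step 3: +11 new -> 26 infected
Step 4: +9 new -> 35 infected
Step 5: +4 new -> 39 infected
Step 6: +3 new -> 42 infected
Step 7: +1 new -> 43 infected
Step 8: +0 new -> 43 infected

Answer: 8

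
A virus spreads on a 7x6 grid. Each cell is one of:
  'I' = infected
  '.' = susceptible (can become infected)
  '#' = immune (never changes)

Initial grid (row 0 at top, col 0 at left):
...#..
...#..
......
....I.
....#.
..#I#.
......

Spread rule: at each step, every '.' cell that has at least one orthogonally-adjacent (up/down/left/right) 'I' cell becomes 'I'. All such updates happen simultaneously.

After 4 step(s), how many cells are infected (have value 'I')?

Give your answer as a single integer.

Answer: 30

Derivation:
Step 0 (initial): 2 infected
Step 1: +5 new -> 7 infected
Step 2: +8 new -> 15 infected
Step 3: +8 new -> 23 infected
Step 4: +7 new -> 30 infected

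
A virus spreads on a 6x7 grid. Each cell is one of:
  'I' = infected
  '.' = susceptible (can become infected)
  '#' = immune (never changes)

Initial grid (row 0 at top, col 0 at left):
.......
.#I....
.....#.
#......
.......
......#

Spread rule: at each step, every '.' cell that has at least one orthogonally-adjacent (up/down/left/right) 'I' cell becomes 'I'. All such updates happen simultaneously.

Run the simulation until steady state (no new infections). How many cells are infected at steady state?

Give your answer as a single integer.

Step 0 (initial): 1 infected
Step 1: +3 new -> 4 infected
Step 2: +6 new -> 10 infected
Step 3: +8 new -> 18 infected
Step 4: +7 new -> 25 infected
Step 5: +7 new -> 32 infected
Step 6: +4 new -> 36 infected
Step 7: +2 new -> 38 infected
Step 8: +0 new -> 38 infected

Answer: 38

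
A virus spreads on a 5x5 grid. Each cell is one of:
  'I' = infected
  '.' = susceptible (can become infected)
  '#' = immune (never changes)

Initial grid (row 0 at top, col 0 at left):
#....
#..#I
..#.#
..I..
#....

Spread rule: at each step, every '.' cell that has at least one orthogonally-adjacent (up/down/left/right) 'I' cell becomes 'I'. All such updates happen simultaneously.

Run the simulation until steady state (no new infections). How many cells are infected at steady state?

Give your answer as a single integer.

Answer: 19

Derivation:
Step 0 (initial): 2 infected
Step 1: +4 new -> 6 infected
Step 2: +7 new -> 13 infected
Step 3: +4 new -> 17 infected
Step 4: +2 new -> 19 infected
Step 5: +0 new -> 19 infected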